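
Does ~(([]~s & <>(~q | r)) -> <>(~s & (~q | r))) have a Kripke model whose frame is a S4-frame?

1. ~(([]~s & <>(~q | r)) -> <>(~s & (~q | r))), 0
2. []~s & <>(~q | r), 0   [~->-rule on 1]
3. ~<>(~s & (~q | r)), 0   [~->-rule on 1]
4. []~s, 0   [&-rule on 2]
5. <>(~q | r), 0   [&-rule on 2]
6. ~(~s & (~q | r)), 0   [~<>-rule on 3 via 0R0]
7. ~s, 0   [[]-rule on 4 via 0R0]
8. ~(~q | r), 0   [~&-rule on 6 (branches; this branch)]
9. q, 0   [~|-rule on 8]
10. ~r, 0   [~|-rule on 8]
11. ~q | r, 1   [<>-rule on 5: fresh world 1, 0R1]
12. ~(~s & (~q | r)), 1   [~<>-rule on 3 via 0R1]
13. ~s, 1   [[]-rule on 4 via 0R1]
14. r, 1   [|-rule on 11 (branches; this branch)]
15. ~(~q | r), 1   [~&-rule on 12 (branches; this branch)]
16. q, 1   [~|-rule on 15]
17. ~r, 1   [~|-rule on 15]
Accessibility: 0R0, 0R1, 1R1
Branch closes: r and ~r both at 1.
All branches of the tableau close; one closing branch shown above.

Unsatisfiable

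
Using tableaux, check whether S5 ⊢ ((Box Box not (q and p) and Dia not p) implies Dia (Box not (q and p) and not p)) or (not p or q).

Tableau for the negation not (((Box Box not (q and p) and Dia not p) implies Dia (Box not (q and p) and not p)) or (not p or q)):
1. not (((Box Box not (q and p) and Dia not p) implies Dia (Box not (q and p) and not p)) or (not p or q)), u
2. not ((Box Box not (q and p) and Dia not p) implies Dia (Box not (q and p) and not p)), u
3. not (not p or q), u
4. Box Box not (q and p) and Dia not p, u
5. not Dia (Box not (q and p) and not p), u
6. p, u
7. not q, u
8. Box Box not (q and p), u
9. Dia not p, u
10. not (Box not (q and p) and not p), u
11. Box not (q and p), u
12. not (q and p), u
13. not p, v
14. not (Box not (q and p) and not p), v
15. Box not (q and p), v
16. not (q and p), v
17. not Box not (q and p), v
18. q and p, w
19. q, w
20. p, w
21. not (Box not (q and p) and not p), w
22. Box not (q and p), w
23. not (q and p), w
24. not p, w
Accessibility: uRu, uRv, uRw, vRu, vRv, vRw, wRu, wRv, wRw
Branch closes: p and not p both at w.
Every branch of the negation's tableau closes; the branch above is one of them.

Yes, valid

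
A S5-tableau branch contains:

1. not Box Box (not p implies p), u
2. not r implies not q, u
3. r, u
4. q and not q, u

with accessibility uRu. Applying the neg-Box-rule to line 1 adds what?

a fresh world v with uRv, and not Box (not p implies p) at v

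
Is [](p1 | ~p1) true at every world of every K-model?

Tableau for the negation ~[](p1 | ~p1):
1. ~[](p1 | ~p1), 0
2. ~(p1 | ~p1), 1   [~[]-rule on 1: fresh world 1, 0R1]
3. ~p1, 1   [~|-rule on 2]
4. p1, 1   [~|-rule on 2]
Accessibility: 0R1
Branch closes: p1 and ~p1 both at 1.
All branches of the negation close; one closing branch shown above.

Valid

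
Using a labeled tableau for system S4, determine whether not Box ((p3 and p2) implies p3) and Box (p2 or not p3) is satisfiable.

Unsatisfiable (every branch closes)

1. not Box ((p3 and p2) implies p3) and Box (p2 or not p3), 0
2. not Box ((p3 and p2) implies p3), 0   [and-rule on 1]
3. Box (p2 or not p3), 0   [and-rule on 1]
4. p2 or not p3, 0   [Box-rule on 3 via 0R0]
5. not p3, 0   [or-rule on 4 (branches; this branch)]
6. not ((p3 and p2) implies p3), 1   [neg-Box-rule on 2: fresh world 1, 0R1]
7. p3 and p2, 1   [neg-implies-rule on 6]
8. not p3, 1   [neg-implies-rule on 6]
9. p3, 1   [and-rule on 7]
10. p2, 1   [and-rule on 7]
Accessibility: 0R0, 0R1, 1R1
Branch closes: p3 and not p3 both at 1.
All branches of the tableau close; one closing branch shown above.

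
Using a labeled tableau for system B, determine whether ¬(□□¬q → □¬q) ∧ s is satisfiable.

Unsatisfiable (every branch closes)

1. ¬(□□¬q → □¬q) ∧ s, 0
2. ¬(□□¬q → □¬q), 0   [∧-rule on 1]
3. s, 0   [∧-rule on 1]
4. □□¬q, 0   [¬→-rule on 2]
5. ¬□¬q, 0   [¬→-rule on 2]
6. □¬q, 0   [□-rule on 4 via 0R0]
7. ¬q, 0   [□-rule on 6 via 0R0]
8. q, 1   [¬□-rule on 5: fresh world 1, 0R1]
9. □¬q, 1   [□-rule on 4 via 0R1]
10. ¬q, 1   [□-rule on 6 via 0R1]
Accessibility: 0R0, 0R1, 1R0, 1R1
Branch closes: q and ¬q both at 1.
All branches of the tableau close; one closing branch shown above.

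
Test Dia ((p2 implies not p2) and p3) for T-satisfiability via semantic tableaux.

1. Dia ((p2 implies not p2) and p3), 0
2. (p2 implies not p2) and p3, 1
3. p2 implies not p2, 1
4. p3, 1
5. not p2, 1
Accessibility: 0R0, 0R1, 1R1

Satisfiable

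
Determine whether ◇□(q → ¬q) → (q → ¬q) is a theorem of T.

Not valid

Tableau for the negation ¬(◇□(q → ¬q) → (q → ¬q)):
1. ¬(◇□(q → ¬q) → (q → ¬q)), w0
2. ◇□(q → ¬q), w0   [¬→-rule on 1]
3. ¬(q → ¬q), w0   [¬→-rule on 1]
4. q, w0   [¬→-rule on 3]
5. □(q → ¬q), w1   [◇-rule on 2: fresh world w1, w0Rw1]
6. q → ¬q, w1   [□-rule on 5 via w1Rw1]
7. ¬q, w1   [→-rule on 6 (branches; this branch)]
Accessibility: w0Rw0, w0Rw1, w1Rw1
The negation has an open branch (countermodel exists).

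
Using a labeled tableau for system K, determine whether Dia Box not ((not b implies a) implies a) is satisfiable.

Satisfiable (open branch found)

1. Dia Box not ((not b implies a) implies a), 0
2. Box not ((not b implies a) implies a), 1
Accessibility: 0R1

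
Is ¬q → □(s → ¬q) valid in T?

Tableau for the negation ¬(¬q → □(s → ¬q)):
1. ¬(¬q → □(s → ¬q)), w0
2. ¬q, w0
3. ¬□(s → ¬q), w0
4. ¬(s → ¬q), w1
5. s, w1
6. q, w1
Accessibility: w0Rw0, w0Rw1, w1Rw1
The negation has an open branch (countermodel exists).

Not valid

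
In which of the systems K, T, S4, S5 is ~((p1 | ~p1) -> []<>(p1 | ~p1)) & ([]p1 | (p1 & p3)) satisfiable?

K-tableau for the formula:
1. ~((p1 | ~p1) -> []<>(p1 | ~p1)) & ([]p1 | (p1 & p3)), w0
2. ~((p1 | ~p1) -> []<>(p1 | ~p1)), w0
3. []p1 | (p1 & p3), w0
4. p1 | ~p1, w0
5. ~[]<>(p1 | ~p1), w0
6. p1 & p3, w0
7. p1, w0
8. p3, w0
9. ~<>(p1 | ~p1), w1
Accessibility: w0Rw1
Complete open branch: satisfiable in K.
T-tableau for the formula:
1. ~((p1 | ~p1) -> []<>(p1 | ~p1)) & ([]p1 | (p1 & p3)), w0
2. ~((p1 | ~p1) -> []<>(p1 | ~p1)), w0
3. []p1 | (p1 & p3), w0
4. p1 | ~p1, w0
5. ~[]<>(p1 | ~p1), w0
6. []p1, w0
7. p1, w0
8. ~<>(p1 | ~p1), w1
9. p1, w1
10. ~(p1 | ~p1), w1
11. ~p1, w1
Accessibility: w0Rw0, w0Rw1, w1Rw1
Branch closes: p1 and ~p1 both at w1.
Every branch closes (one shown): unsatisfiable in T, hence also in S4, S5 (every S4/S5-frame is a T-frame).

K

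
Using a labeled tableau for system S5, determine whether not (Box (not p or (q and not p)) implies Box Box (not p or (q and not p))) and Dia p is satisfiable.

1. not (Box (not p or (q and not p)) implies Box Box (not p or (q and not p))) and Dia p, 0
2. not (Box (not p or (q and not p)) implies Box Box (not p or (q and not p))), 0   [and-rule on 1]
3. Dia p, 0   [and-rule on 1]
4. Box (not p or (q and not p)), 0   [neg-implies-rule on 2]
5. not Box Box (not p or (q and not p)), 0   [neg-implies-rule on 2]
6. not p or (q and not p), 0   [Box-rule on 4 via 0R0]
7. q and not p, 0   [or-rule on 6 (branches; this branch)]
8. q, 0   [and-rule on 7]
9. not p, 0   [and-rule on 7]
10. p, 1   [Dia-rule on 3: fresh world 1, 0R1]
11. not p or (q and not p), 1   [Box-rule on 4 via 0R1]
12. q and not p, 1   [or-rule on 11 (branches; this branch)]
13. q, 1   [and-rule on 12]
14. not p, 1   [and-rule on 12]
Accessibility: 0R0, 0R1, 1R0, 1R1
Branch closes: p and not p both at 1.
Every branch closes; the branch above is one of them.

Unsatisfiable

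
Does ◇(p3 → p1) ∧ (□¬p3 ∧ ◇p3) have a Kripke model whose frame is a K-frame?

1. ◇(p3 → p1) ∧ (□¬p3 ∧ ◇p3), w0
2. ◇(p3 → p1), w0   [∧-rule on 1]
3. □¬p3 ∧ ◇p3, w0   [∧-rule on 1]
4. □¬p3, w0   [∧-rule on 3]
5. ◇p3, w0   [∧-rule on 3]
6. p3 → p1, w1   [◇-rule on 2: fresh world w1, w0Rw1]
7. ¬p3, w1   [□-rule on 4 via w0Rw1]
8. p1, w1   [→-rule on 6 (branches; this branch)]
9. p3, w2   [◇-rule on 5: fresh world w2, w0Rw2]
10. ¬p3, w2   [□-rule on 4 via w0Rw2]
Accessibility: w0Rw1, w0Rw2
Branch closes: p3 and ¬p3 both at w2.
All branches of the tableau close; one closing branch shown above.

No, unsatisfiable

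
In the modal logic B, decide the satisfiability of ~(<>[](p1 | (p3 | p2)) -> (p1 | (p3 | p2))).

1. ~(<>[](p1 | (p3 | p2)) -> (p1 | (p3 | p2))), 0
2. <>[](p1 | (p3 | p2)), 0
3. ~(p1 | (p3 | p2)), 0
4. ~p1, 0
5. ~(p3 | p2), 0
6. ~p3, 0
7. ~p2, 0
8. [](p1 | (p3 | p2)), 1
9. p1 | (p3 | p2), 0
10. p1 | (p3 | p2), 1
11. p3 | p2, 0
12. p3 | p2, 1
13. p2, 0
Accessibility: 0R0, 0R1, 1R0, 1R1
Branch closes: p2 and ~p2 both at 0.
All branches of the tableau close; one closing branch shown above.

Unsatisfiable (every branch closes)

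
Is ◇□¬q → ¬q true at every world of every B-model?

Valid in B

Tableau for the negation ¬(◇□¬q → ¬q):
1. ¬(◇□¬q → ¬q), w0
2. ◇□¬q, w0
3. q, w0
4. □¬q, w1
5. ¬q, w0
Accessibility: w0Rw0, w0Rw1, w1Rw0, w1Rw1
Branch closes: q and ¬q both at w0.
Every branch of the negation's tableau closes; the branch above is one of them.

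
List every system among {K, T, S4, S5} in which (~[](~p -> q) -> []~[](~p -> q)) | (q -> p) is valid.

S5

S5-tableau for the negation ~((~[](~p -> q) -> []~[](~p -> q)) | (q -> p)):
1. ~((~[](~p -> q) -> []~[](~p -> q)) | (q -> p)), u
2. ~(~[](~p -> q) -> []~[](~p -> q)), u   [~|-rule on 1]
3. ~(q -> p), u   [~|-rule on 1]
4. ~[](~p -> q), u   [~->-rule on 2]
5. ~[]~[](~p -> q), u   [~->-rule on 2]
6. q, u   [~->-rule on 3]
7. ~p, u   [~->-rule on 3]
8. ~(~p -> q), v   [~[]-rule on 4: fresh world v, uRv]
9. ~p, v   [~->-rule on 8]
10. ~q, v   [~->-rule on 8]
11. [](~p -> q), w   [~[]-rule on 5: fresh world w, uRw]
12. ~p -> q, u   [[]-rule on 11 via wRu]
13. ~p -> q, v   [[]-rule on 11 via wRv]
14. ~p -> q, w   [[]-rule on 11 via wRw]
15. q, v   [->-rule on 13 (branches; this branch)]
Accessibility: uRu, uRv, uRw, vRu, vRv, vRw, wRu, wRv, wRw
Branch closes: q and ~q both at v.
Every branch closes (one shown): valid in S5.
S4-tableau for the negation ~((~[](~p -> q) -> []~[](~p -> q)) | (q -> p)):
1. ~((~[](~p -> q) -> []~[](~p -> q)) | (q -> p)), u
2. ~(~[](~p -> q) -> []~[](~p -> q)), u   [~|-rule on 1]
3. ~(q -> p), u   [~|-rule on 1]
4. ~[](~p -> q), u   [~->-rule on 2]
5. ~[]~[](~p -> q), u   [~->-rule on 2]
6. q, u   [~->-rule on 3]
7. ~p, u   [~->-rule on 3]
8. ~(~p -> q), v   [~[]-rule on 4: fresh world v, uRv]
9. ~p, v   [~->-rule on 8]
10. ~q, v   [~->-rule on 8]
11. [](~p -> q), w   [~[]-rule on 5: fresh world w, uRw]
12. ~p -> q, w   [[]-rule on 11 via wRw]
13. q, w   [->-rule on 12 (branches; this branch)]
Accessibility: uRu, uRv, uRw, vRv, wRw
Complete open branch: countermodel on an S4-frame, so not valid in S4, nor in K, T (the same frame is also a K-frame and a T-frame).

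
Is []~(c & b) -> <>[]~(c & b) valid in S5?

Yes, valid

Tableau for the negation ~([]~(c & b) -> <>[]~(c & b)):
1. ~([]~(c & b) -> <>[]~(c & b)), w0
2. []~(c & b), w0
3. ~<>[]~(c & b), w0
4. ~(c & b), w0
5. ~[]~(c & b), w0
6. ~b, w0
7. c & b, w1
8. c, w1
9. b, w1
10. ~(c & b), w1
11. ~[]~(c & b), w1
12. ~b, w1
Accessibility: w0Rw0, w0Rw1, w1Rw0, w1Rw1
Branch closes: b and ~b both at w1.
All branches of the negation close; one closing branch shown above.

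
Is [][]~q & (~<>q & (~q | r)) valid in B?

Tableau for the negation ~([][]~q & (~<>q & (~q | r))):
1. ~([][]~q & (~<>q & (~q | r))), 0
2. ~(~<>q & (~q | r)), 0
3. ~(~q | r), 0
4. q, 0
5. ~r, 0
Accessibility: 0R0
The negation has an open branch (countermodel exists).

Invalid (countermodel exists)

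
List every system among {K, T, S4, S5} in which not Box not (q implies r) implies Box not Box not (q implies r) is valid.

S4-tableau for the negation not (not Box not (q implies r) implies Box not Box not (q implies r)):
1. not (not Box not (q implies r) implies Box not Box not (q implies r)), u
2. not Box not (q implies r), u
3. not Box not Box not (q implies r), u
4. q implies r, v
5. r, v
6. Box not (q implies r), w
7. not (q implies r), w
8. q, w
9. not r, w
Accessibility: uRu, uRv, uRw, vRv, wRw
Complete open branch: countermodel on an S4-frame, so not valid in S4, nor in K, T (the same frame is also a K-frame and a T-frame).
S5-tableau for the negation not (not Box not (q implies r) implies Box not Box not (q implies r)):
1. not (not Box not (q implies r) implies Box not Box not (q implies r)), u
2. not Box not (q implies r), u
3. not Box not Box not (q implies r), u
4. q implies r, v
5. r, v
6. Box not (q implies r), w
7. not (q implies r), u
8. q, u
9. not r, u
10. not (q implies r), v
11. q, v
12. not r, v
Accessibility: uRu, uRv, uRw, vRu, vRv, vRw, wRu, wRv, wRw
Branch closes: r and not r both at v.
Every branch closes (one shown): valid in S5.

S5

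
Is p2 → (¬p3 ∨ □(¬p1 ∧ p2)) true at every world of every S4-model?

Tableau for the negation ¬(p2 → (¬p3 ∨ □(¬p1 ∧ p2))):
1. ¬(p2 → (¬p3 ∨ □(¬p1 ∧ p2))), w0
2. p2, w0
3. ¬(¬p3 ∨ □(¬p1 ∧ p2)), w0
4. p3, w0
5. ¬□(¬p1 ∧ p2), w0
6. ¬(¬p1 ∧ p2), w1
7. ¬p2, w1
Accessibility: w0Rw0, w0Rw1, w1Rw1
The negation has an open branch (countermodel exists).

Invalid (countermodel exists)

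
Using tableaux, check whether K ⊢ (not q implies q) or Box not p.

No, not valid

Tableau for the negation not ((not q implies q) or Box not p):
1. not ((not q implies q) or Box not p), 0
2. not (not q implies q), 0
3. not Box not p, 0
4. not q, 0
5. p, 1
Accessibility: 0R1
The negation has an open branch (countermodel exists).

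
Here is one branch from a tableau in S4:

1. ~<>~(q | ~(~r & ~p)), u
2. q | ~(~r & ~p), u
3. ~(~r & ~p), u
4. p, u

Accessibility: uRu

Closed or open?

There is no literal clash: for every atom and world, at most one sign appears.

Open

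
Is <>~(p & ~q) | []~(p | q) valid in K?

Not valid

Tableau for the negation ~(<>~(p & ~q) | []~(p | q)):
1. ~(<>~(p & ~q) | []~(p | q)), 0
2. ~<>~(p & ~q), 0
3. ~[]~(p | q), 0
4. p | q, 1
5. p & ~q, 1
6. p, 1
7. ~q, 1
Accessibility: 0R1
The negation has an open branch (countermodel exists).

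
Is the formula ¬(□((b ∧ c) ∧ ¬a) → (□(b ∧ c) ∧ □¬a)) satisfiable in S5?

1. ¬(□((b ∧ c) ∧ ¬a) → (□(b ∧ c) ∧ □¬a)), u
2. □((b ∧ c) ∧ ¬a), u   [¬→-rule on 1]
3. ¬(□(b ∧ c) ∧ □¬a), u   [¬→-rule on 1]
4. (b ∧ c) ∧ ¬a, u   [□-rule on 2 via uRu]
5. b ∧ c, u   [∧-rule on 4]
6. ¬a, u   [∧-rule on 4]
7. b, u   [∧-rule on 5]
8. c, u   [∧-rule on 5]
9. ¬□(b ∧ c), u   [¬∧-rule on 3 (branches; this branch)]
10. ¬(b ∧ c), v   [¬□-rule on 9: fresh world v, uRv]
11. (b ∧ c) ∧ ¬a, v   [□-rule on 2 via uRv]
12. b ∧ c, v   [∧-rule on 11]
13. ¬a, v   [∧-rule on 11]
14. b, v   [∧-rule on 12]
15. c, v   [∧-rule on 12]
16. ¬c, v   [¬∧-rule on 10 (branches; this branch)]
Accessibility: uRu, uRv, vRu, vRv
Branch closes: c and ¬c both at v.
Every branch closes; the branch above is one of them.

Unsatisfiable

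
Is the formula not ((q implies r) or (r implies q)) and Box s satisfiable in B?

Unsatisfiable (every branch closes)

1. not ((q implies r) or (r implies q)) and Box s, w0
2. not ((q implies r) or (r implies q)), w0
3. Box s, w0
4. not (q implies r), w0
5. not (r implies q), w0
6. q, w0
7. not r, w0
8. r, w0
9. not q, w0
Accessibility: w0Rw0
Branch closes: r and not r both at w0.
(One branch shown.) All branches close.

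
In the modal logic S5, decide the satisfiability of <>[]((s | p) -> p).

1. <>[]((s | p) -> p), 0
2. []((s | p) -> p), 1
3. (s | p) -> p, 0
4. (s | p) -> p, 1
5. p, 0
6. p, 1
Accessibility: 0R0, 0R1, 1R0, 1R1

Satisfiable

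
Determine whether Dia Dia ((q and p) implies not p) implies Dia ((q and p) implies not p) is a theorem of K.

Invalid (countermodel exists)

Tableau for the negation not (Dia Dia ((q and p) implies not p) implies Dia ((q and p) implies not p)):
1. not (Dia Dia ((q and p) implies not p) implies Dia ((q and p) implies not p)), u
2. Dia Dia ((q and p) implies not p), u
3. not Dia ((q and p) implies not p), u
4. Dia ((q and p) implies not p), v
5. not ((q and p) implies not p), v
6. q and p, v
7. p, v
8. q, v
9. (q and p) implies not p, w
10. not p, w
Accessibility: uRv, vRw
The negation has an open branch (countermodel exists).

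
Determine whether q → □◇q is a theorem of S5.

Valid in S5

Tableau for the negation ¬(q → □◇q):
1. ¬(q → □◇q), u
2. q, u   [¬→-rule on 1]
3. ¬□◇q, u   [¬→-rule on 1]
4. ¬◇q, v   [¬□-rule on 3: fresh world v, uRv]
5. ¬q, u   [¬◇-rule on 4 via vRu]
Accessibility: uRu, uRv, vRu, vRv
Branch closes: q and ¬q both at u.
Every branch of the negation's tableau closes; the branch above is one of them.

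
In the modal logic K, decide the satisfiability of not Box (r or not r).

1. not Box (r or not r), 0
2. not (r or not r), 1
3. not r, 1
4. r, 1
Accessibility: 0R1
Branch closes: r and not r both at 1.
Every branch closes; the branch above is one of them.

Unsatisfiable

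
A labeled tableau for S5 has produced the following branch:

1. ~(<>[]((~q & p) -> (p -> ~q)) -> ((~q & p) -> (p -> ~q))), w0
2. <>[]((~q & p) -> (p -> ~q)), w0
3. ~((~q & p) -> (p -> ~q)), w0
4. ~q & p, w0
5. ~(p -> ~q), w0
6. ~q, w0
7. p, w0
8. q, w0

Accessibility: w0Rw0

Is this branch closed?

Closed

Both q and ~q appear at w0.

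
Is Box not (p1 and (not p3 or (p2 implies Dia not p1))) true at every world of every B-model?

Not valid

Tableau for the negation not Box not (p1 and (not p3 or (p2 implies Dia not p1))):
1. not Box not (p1 and (not p3 or (p2 implies Dia not p1))), u
2. p1 and (not p3 or (p2 implies Dia not p1)), v
3. p1, v
4. not p3 or (p2 implies Dia not p1), v
5. p2 implies Dia not p1, v
6. Dia not p1, v
7. not p1, w
Accessibility: uRu, uRv, vRu, vRv, vRw, wRv, wRw
The negation has an open branch (countermodel exists).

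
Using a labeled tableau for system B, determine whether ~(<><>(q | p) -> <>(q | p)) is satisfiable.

Satisfiable (open branch found)

1. ~(<><>(q | p) -> <>(q | p)), 0
2. <><>(q | p), 0
3. ~<>(q | p), 0
4. ~(q | p), 0
5. ~q, 0
6. ~p, 0
7. <>(q | p), 1
8. ~(q | p), 1
9. ~q, 1
10. ~p, 1
11. q | p, 2
12. p, 2
Accessibility: 0R0, 0R1, 1R0, 1R1, 1R2, 2R1, 2R2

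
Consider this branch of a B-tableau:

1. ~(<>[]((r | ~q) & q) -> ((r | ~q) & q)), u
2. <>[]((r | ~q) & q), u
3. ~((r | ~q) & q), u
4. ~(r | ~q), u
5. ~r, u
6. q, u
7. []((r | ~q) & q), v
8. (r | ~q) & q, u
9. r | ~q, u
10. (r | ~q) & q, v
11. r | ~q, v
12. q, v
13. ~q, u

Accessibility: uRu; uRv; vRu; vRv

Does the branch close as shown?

Closed

Both q and ~q appear at u.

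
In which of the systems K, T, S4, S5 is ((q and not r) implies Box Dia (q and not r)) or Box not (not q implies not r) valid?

S5

S4-tableau for the negation not (((q and not r) implies Box Dia (q and not r)) or Box not (not q implies not r)):
1. not (((q and not r) implies Box Dia (q and not r)) or Box not (not q implies not r)), w0
2. not ((q and not r) implies Box Dia (q and not r)), w0
3. not Box not (not q implies not r), w0
4. q and not r, w0
5. not Box Dia (q and not r), w0
6. q, w0
7. not r, w0
8. not q implies not r, w1
9. not r, w1
10. not Dia (q and not r), w2
11. not (q and not r), w2
12. r, w2
Accessibility: w0Rw0, w0Rw1, w0Rw2, w1Rw1, w2Rw2
Complete open branch: countermodel on an S4-frame, so not valid in S4, nor in K, T (the same frame is also a K-frame and a T-frame).
S5-tableau for the negation not (((q and not r) implies Box Dia (q and not r)) or Box not (not q implies not r)):
1. not (((q and not r) implies Box Dia (q and not r)) or Box not (not q implies not r)), w0
2. not ((q and not r) implies Box Dia (q and not r)), w0
3. not Box not (not q implies not r), w0
4. q and not r, w0
5. not Box Dia (q and not r), w0
6. q, w0
7. not r, w0
8. not q implies not r, w1
9. not r, w1
10. not Dia (q and not r), w2
11. not (q and not r), w0
12. not (q and not r), w1
13. not (q and not r), w2
14. r, w0
Accessibility: w0Rw0, w0Rw1, w0Rw2, w1Rw0, w1Rw1, w1Rw2, w2Rw0, w2Rw1, w2Rw2
Branch closes: r and not r both at w0.
Every branch closes (one shown): valid in S5.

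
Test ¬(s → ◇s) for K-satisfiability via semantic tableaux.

Yes, satisfiable

1. ¬(s → ◇s), 0
2. s, 0
3. ¬◇s, 0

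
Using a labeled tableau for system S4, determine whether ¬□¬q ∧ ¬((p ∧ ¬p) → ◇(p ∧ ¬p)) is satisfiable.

No, unsatisfiable

1. ¬□¬q ∧ ¬((p ∧ ¬p) → ◇(p ∧ ¬p)), u
2. ¬□¬q, u
3. ¬((p ∧ ¬p) → ◇(p ∧ ¬p)), u
4. p ∧ ¬p, u
5. ¬◇(p ∧ ¬p), u
6. p, u
7. ¬p, u
Accessibility: uRu
Branch closes: p and ¬p both at u.
All branches of the tableau close; one closing branch shown above.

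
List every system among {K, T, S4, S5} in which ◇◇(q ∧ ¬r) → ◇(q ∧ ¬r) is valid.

S4-tableau for the negation ¬(◇◇(q ∧ ¬r) → ◇(q ∧ ¬r)):
1. ¬(◇◇(q ∧ ¬r) → ◇(q ∧ ¬r)), w0
2. ◇◇(q ∧ ¬r), w0
3. ¬◇(q ∧ ¬r), w0
4. ¬(q ∧ ¬r), w0
5. r, w0
6. ◇(q ∧ ¬r), w1
7. ¬(q ∧ ¬r), w1
8. r, w1
9. q ∧ ¬r, w2
10. q, w2
11. ¬r, w2
12. ¬(q ∧ ¬r), w2
13. r, w2
Accessibility: w0Rw0, w0Rw1, w0Rw2, w1Rw1, w1Rw2, w2Rw2
Branch closes: r and ¬r both at w2.
Every branch closes (one shown): valid in S4, hence also in S5 (every theorem of S4 is a theorem of S5).
T-tableau for the negation ¬(◇◇(q ∧ ¬r) → ◇(q ∧ ¬r)):
1. ¬(◇◇(q ∧ ¬r) → ◇(q ∧ ¬r)), w0
2. ◇◇(q ∧ ¬r), w0
3. ¬◇(q ∧ ¬r), w0
4. ¬(q ∧ ¬r), w0
5. r, w0
6. ◇(q ∧ ¬r), w1
7. ¬(q ∧ ¬r), w1
8. r, w1
9. q ∧ ¬r, w2
10. q, w2
11. ¬r, w2
Accessibility: w0Rw0, w0Rw1, w1Rw1, w1Rw2, w2Rw2
Complete open branch: countermodel on a T-frame, so not valid in T, nor in K (the same frame is also a K-frame).

S4, S5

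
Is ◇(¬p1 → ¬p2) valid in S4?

No, not valid

Tableau for the negation ¬◇(¬p1 → ¬p2):
1. ¬◇(¬p1 → ¬p2), u
2. ¬(¬p1 → ¬p2), u
3. ¬p1, u
4. p2, u
Accessibility: uRu
The negation has an open branch (countermodel exists).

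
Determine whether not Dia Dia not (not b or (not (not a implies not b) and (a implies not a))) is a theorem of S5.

Tableau for the negation Dia Dia not (not b or (not (not a implies not b) and (a implies not a))):
1. Dia Dia not (not b or (not (not a implies not b) and (a implies not a))), w0
2. Dia not (not b or (not (not a implies not b) and (a implies not a))), w1   [Dia-rule on 1: fresh world w1, w0Rw1]
3. not (not b or (not (not a implies not b) and (a implies not a))), w2   [Dia-rule on 2: fresh world w2, w1Rw2]
4. b, w2   [neg-or-rule on 3]
5. not (not (not a implies not b) and (a implies not a)), w2   [neg-or-rule on 3]
6. not (a implies not a), w2   [neg-and-rule on 5 (branches; this branch)]
7. a, w2   [neg-implies-rule on 6]
Accessibility: w0Rw0, w0Rw1, w0Rw2, w1Rw0, w1Rw1, w1Rw2, w2Rw0, w2Rw1, w2Rw2
The negation has an open branch (countermodel exists).

Not valid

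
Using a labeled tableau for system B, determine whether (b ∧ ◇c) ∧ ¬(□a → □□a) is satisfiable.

Yes, satisfiable

1. (b ∧ ◇c) ∧ ¬(□a → □□a), w0
2. b ∧ ◇c, w0
3. ¬(□a → □□a), w0
4. b, w0
5. ◇c, w0
6. □a, w0
7. ¬□□a, w0
8. a, w0
9. c, w1
10. a, w1
11. ¬□a, w2
12. a, w2
13. ¬a, w3
Accessibility: w0Rw0, w0Rw1, w0Rw2, w1Rw0, w1Rw1, w2Rw0, w2Rw2, w2Rw3, w3Rw2, w3Rw3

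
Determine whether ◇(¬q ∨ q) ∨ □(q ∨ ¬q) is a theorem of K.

Valid in K

Tableau for the negation ¬(◇(¬q ∨ q) ∨ □(q ∨ ¬q)):
1. ¬(◇(¬q ∨ q) ∨ □(q ∨ ¬q)), w0
2. ¬◇(¬q ∨ q), w0
3. ¬□(q ∨ ¬q), w0
4. ¬(q ∨ ¬q), w1
5. ¬q, w1
6. q, w1
Accessibility: w0Rw1
Branch closes: q and ¬q both at w1.
Every branch of the negation's tableau closes; the branch above is one of them.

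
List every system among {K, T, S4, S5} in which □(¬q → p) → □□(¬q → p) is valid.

S4, S5

T-tableau for the negation ¬(□(¬q → p) → □□(¬q → p)):
1. ¬(□(¬q → p) → □□(¬q → p)), w0
2. □(¬q → p), w0
3. ¬□□(¬q → p), w0
4. ¬q → p, w0
5. p, w0
6. ¬□(¬q → p), w1
7. ¬q → p, w1
8. p, w1
9. ¬(¬q → p), w2
10. ¬q, w2
11. ¬p, w2
Accessibility: w0Rw0, w0Rw1, w1Rw1, w1Rw2, w2Rw2
Complete open branch: countermodel on a T-frame, so not valid in T, nor in K (the same frame is also a K-frame).
S4-tableau for the negation ¬(□(¬q → p) → □□(¬q → p)):
1. ¬(□(¬q → p) → □□(¬q → p)), w0
2. □(¬q → p), w0
3. ¬□□(¬q → p), w0
4. ¬q → p, w0
5. p, w0
6. ¬□(¬q → p), w1
7. ¬q → p, w1
8. p, w1
9. ¬(¬q → p), w2
10. ¬q, w2
11. ¬p, w2
12. ¬q → p, w2
13. p, w2
Accessibility: w0Rw0, w0Rw1, w0Rw2, w1Rw1, w1Rw2, w2Rw2
Branch closes: p and ¬p both at w2.
Every branch closes (one shown): valid in S4, hence also in S5 (every theorem of S4 is a theorem of S5).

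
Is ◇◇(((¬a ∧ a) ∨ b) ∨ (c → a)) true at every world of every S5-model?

Not valid

Tableau for the negation ¬◇◇(((¬a ∧ a) ∨ b) ∨ (c → a)):
1. ¬◇◇(((¬a ∧ a) ∨ b) ∨ (c → a)), u
2. ¬◇(((¬a ∧ a) ∨ b) ∨ (c → a)), u   [¬◇-rule on 1 via uRu]
3. ¬(((¬a ∧ a) ∨ b) ∨ (c → a)), u   [¬◇-rule on 2 via uRu]
4. ¬((¬a ∧ a) ∨ b), u   [¬∨-rule on 3]
5. ¬(c → a), u   [¬∨-rule on 3]
6. ¬(¬a ∧ a), u   [¬∨-rule on 4]
7. ¬b, u   [¬∨-rule on 4]
8. c, u   [¬→-rule on 5]
9. ¬a, u   [¬→-rule on 5]
Accessibility: uRu
The negation has an open branch (countermodel exists).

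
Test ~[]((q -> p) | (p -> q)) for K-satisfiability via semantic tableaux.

1. ~[]((q -> p) | (p -> q)), w0
2. ~((q -> p) | (p -> q)), w1
3. ~(q -> p), w1
4. ~(p -> q), w1
5. q, w1
6. ~p, w1
7. p, w1
8. ~q, w1
Accessibility: w0Rw1
Branch closes: p and ~p both at w1.
(One branch shown.) All branches close.

No, unsatisfiable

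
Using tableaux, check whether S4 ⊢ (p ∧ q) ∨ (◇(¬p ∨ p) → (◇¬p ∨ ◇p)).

Tableau for the negation ¬((p ∧ q) ∨ (◇(¬p ∨ p) → (◇¬p ∨ ◇p))):
1. ¬((p ∧ q) ∨ (◇(¬p ∨ p) → (◇¬p ∨ ◇p))), 0
2. ¬(p ∧ q), 0
3. ¬(◇(¬p ∨ p) → (◇¬p ∨ ◇p)), 0
4. ◇(¬p ∨ p), 0
5. ¬(◇¬p ∨ ◇p), 0
6. ¬◇¬p, 0
7. ¬◇p, 0
8. p, 0
9. ¬p, 0
Accessibility: 0R0
Branch closes: p and ¬p both at 0.
Every branch of the negation's tableau closes; the branch above is one of them.

Valid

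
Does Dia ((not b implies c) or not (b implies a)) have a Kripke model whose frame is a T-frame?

1. Dia ((not b implies c) or not (b implies a)), w0
2. (not b implies c) or not (b implies a), w1
3. not (b implies a), w1
4. b, w1
5. not a, w1
Accessibility: w0Rw0, w0Rw1, w1Rw1

Satisfiable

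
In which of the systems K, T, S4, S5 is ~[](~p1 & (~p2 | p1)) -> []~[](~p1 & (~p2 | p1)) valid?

S5-tableau for the negation ~(~[](~p1 & (~p2 | p1)) -> []~[](~p1 & (~p2 | p1))):
1. ~(~[](~p1 & (~p2 | p1)) -> []~[](~p1 & (~p2 | p1))), u
2. ~[](~p1 & (~p2 | p1)), u
3. ~[]~[](~p1 & (~p2 | p1)), u
4. ~(~p1 & (~p2 | p1)), v
5. ~(~p2 | p1), v
6. p2, v
7. ~p1, v
8. [](~p1 & (~p2 | p1)), w
9. ~p1 & (~p2 | p1), u
10. ~p1, u
11. ~p2 | p1, u
12. ~p1 & (~p2 | p1), v
13. ~p2 | p1, v
14. ~p1 & (~p2 | p1), w
15. ~p1, w
16. ~p2 | p1, w
17. ~p2, u
18. p1, v
Accessibility: uRu, uRv, uRw, vRu, vRv, vRw, wRu, wRv, wRw
Branch closes: p1 and ~p1 both at v.
Every branch closes (one shown): valid in S5.
S4-tableau for the negation ~(~[](~p1 & (~p2 | p1)) -> []~[](~p1 & (~p2 | p1))):
1. ~(~[](~p1 & (~p2 | p1)) -> []~[](~p1 & (~p2 | p1))), u
2. ~[](~p1 & (~p2 | p1)), u
3. ~[]~[](~p1 & (~p2 | p1)), u
4. ~(~p1 & (~p2 | p1)), v
5. ~(~p2 | p1), v
6. p2, v
7. ~p1, v
8. [](~p1 & (~p2 | p1)), w
9. ~p1 & (~p2 | p1), w
10. ~p1, w
11. ~p2 | p1, w
12. ~p2, w
Accessibility: uRu, uRv, uRw, vRv, wRw
Complete open branch: countermodel on an S4-frame, so not valid in S4, nor in K, T (the same frame is also a K-frame and a T-frame).

S5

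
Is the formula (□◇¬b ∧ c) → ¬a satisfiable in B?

Satisfiable

1. (□◇¬b ∧ c) → ¬a, u
2. ¬a, u
Accessibility: uRu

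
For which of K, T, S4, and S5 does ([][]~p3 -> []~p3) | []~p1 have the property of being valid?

T, S4, S5

T-tableau for the negation ~(([][]~p3 -> []~p3) | []~p1):
1. ~(([][]~p3 -> []~p3) | []~p1), u
2. ~([][]~p3 -> []~p3), u
3. ~[]~p1, u
4. [][]~p3, u
5. ~[]~p3, u
6. []~p3, u
7. ~p3, u
8. p1, v
9. []~p3, v
10. ~p3, v
11. p3, w
12. []~p3, w
13. ~p3, w
Accessibility: uRu, uRv, uRw, vRv, wRw
Branch closes: p3 and ~p3 both at w.
Every branch closes (one shown): valid in T, hence also in S4, S5 (every theorem of T is a theorem of S4 and S5).
K-tableau for the negation ~(([][]~p3 -> []~p3) | []~p1):
1. ~(([][]~p3 -> []~p3) | []~p1), u
2. ~([][]~p3 -> []~p3), u
3. ~[]~p1, u
4. [][]~p3, u
5. ~[]~p3, u
6. p1, v
7. []~p3, v
8. p3, w
9. []~p3, w
Accessibility: uRv, uRw
Complete open branch: countermodel on a K-frame, so not valid in K.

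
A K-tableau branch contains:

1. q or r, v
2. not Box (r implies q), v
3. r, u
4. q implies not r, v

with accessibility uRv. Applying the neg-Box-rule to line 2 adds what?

a fresh world w with vRw, and not (r implies q) at w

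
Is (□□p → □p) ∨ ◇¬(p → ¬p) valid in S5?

Tableau for the negation ¬((□□p → □p) ∨ ◇¬(p → ¬p)):
1. ¬((□□p → □p) ∨ ◇¬(p → ¬p)), u
2. ¬(□□p → □p), u   [¬∨-rule on 1]
3. ¬◇¬(p → ¬p), u   [¬∨-rule on 1]
4. □□p, u   [¬→-rule on 2]
5. ¬□p, u   [¬→-rule on 2]
6. p → ¬p, u   [¬◇-rule on 3 via uRu]
7. □p, u   [□-rule on 4 via uRu]
8. p, u   [□-rule on 7 via uRu]
9. ¬p, u   [→-rule on 6 (branches; this branch)]
Accessibility: uRu
Branch closes: p and ¬p both at u.
All branches of the negation close; one closing branch shown above.

Valid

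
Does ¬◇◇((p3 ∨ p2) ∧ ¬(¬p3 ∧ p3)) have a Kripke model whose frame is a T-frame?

1. ¬◇◇((p3 ∨ p2) ∧ ¬(¬p3 ∧ p3)), u
2. ¬◇((p3 ∨ p2) ∧ ¬(¬p3 ∧ p3)), u   [¬◇-rule on 1 via uRu]
3. ¬((p3 ∨ p2) ∧ ¬(¬p3 ∧ p3)), u   [¬◇-rule on 2 via uRu]
4. ¬(p3 ∨ p2), u   [¬∧-rule on 3 (branches; this branch)]
5. ¬p3, u   [¬∨-rule on 4]
6. ¬p2, u   [¬∨-rule on 4]
Accessibility: uRu

Satisfiable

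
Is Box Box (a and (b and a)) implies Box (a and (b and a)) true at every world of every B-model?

Tableau for the negation not (Box Box (a and (b and a)) implies Box (a and (b and a))):
1. not (Box Box (a and (b and a)) implies Box (a and (b and a))), u
2. Box Box (a and (b and a)), u   [neg-implies-rule on 1]
3. not Box (a and (b and a)), u   [neg-implies-rule on 1]
4. Box (a and (b and a)), u   [Box-rule on 2 via uRu]
5. a and (b and a), u   [Box-rule on 4 via uRu]
6. a, u   [and-rule on 5]
7. b and a, u   [and-rule on 5]
8. b, u   [and-rule on 7]
9. not (a and (b and a)), v   [neg-Box-rule on 3: fresh world v, uRv]
10. Box (a and (b and a)), v   [Box-rule on 2 via uRv]
11. a and (b and a), v   [Box-rule on 4 via uRv]
12. a, v   [and-rule on 11]
13. b and a, v   [and-rule on 11]
14. b, v   [and-rule on 13]
15. not (b and a), v   [neg-and-rule on 9 (branches; this branch)]
16. not a, v   [neg-and-rule on 15 (branches; this branch)]
Accessibility: uRu, uRv, vRu, vRv
Branch closes: a and not a both at v.
All branches of the negation close; one closing branch shown above.

Valid in B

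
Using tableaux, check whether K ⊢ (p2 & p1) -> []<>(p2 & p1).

Tableau for the negation ~((p2 & p1) -> []<>(p2 & p1)):
1. ~((p2 & p1) -> []<>(p2 & p1)), u
2. p2 & p1, u   [~->-rule on 1]
3. ~[]<>(p2 & p1), u   [~->-rule on 1]
4. p2, u   [&-rule on 2]
5. p1, u   [&-rule on 2]
6. ~<>(p2 & p1), v   [~[]-rule on 3: fresh world v, uRv]
Accessibility: uRv
The negation has an open branch (countermodel exists).

No, not valid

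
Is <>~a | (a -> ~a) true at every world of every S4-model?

No, not valid

Tableau for the negation ~(<>~a | (a -> ~a)):
1. ~(<>~a | (a -> ~a)), 0
2. ~<>~a, 0   [~|-rule on 1]
3. ~(a -> ~a), 0   [~|-rule on 1]
4. a, 0   [~->-rule on 3]
Accessibility: 0R0
The negation has an open branch (countermodel exists).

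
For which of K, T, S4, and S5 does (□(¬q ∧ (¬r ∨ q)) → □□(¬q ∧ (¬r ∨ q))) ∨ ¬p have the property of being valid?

T-tableau for the negation ¬((□(¬q ∧ (¬r ∨ q)) → □□(¬q ∧ (¬r ∨ q))) ∨ ¬p):
1. ¬((□(¬q ∧ (¬r ∨ q)) → □□(¬q ∧ (¬r ∨ q))) ∨ ¬p), 0
2. ¬(□(¬q ∧ (¬r ∨ q)) → □□(¬q ∧ (¬r ∨ q))), 0
3. p, 0
4. □(¬q ∧ (¬r ∨ q)), 0
5. ¬□□(¬q ∧ (¬r ∨ q)), 0
6. ¬q ∧ (¬r ∨ q), 0
7. ¬q, 0
8. ¬r ∨ q, 0
9. ¬r, 0
10. ¬□(¬q ∧ (¬r ∨ q)), 1
11. ¬q ∧ (¬r ∨ q), 1
12. ¬q, 1
13. ¬r ∨ q, 1
14. ¬r, 1
15. ¬(¬q ∧ (¬r ∨ q)), 2
16. ¬(¬r ∨ q), 2
17. r, 2
18. ¬q, 2
Accessibility: 0R0, 0R1, 1R1, 1R2, 2R2
Complete open branch: countermodel on a T-frame, so not valid in T, nor in K (the same frame is also a K-frame).
S4-tableau for the negation ¬((□(¬q ∧ (¬r ∨ q)) → □□(¬q ∧ (¬r ∨ q))) ∨ ¬p):
1. ¬((□(¬q ∧ (¬r ∨ q)) → □□(¬q ∧ (¬r ∨ q))) ∨ ¬p), 0
2. ¬(□(¬q ∧ (¬r ∨ q)) → □□(¬q ∧ (¬r ∨ q))), 0
3. p, 0
4. □(¬q ∧ (¬r ∨ q)), 0
5. ¬□□(¬q ∧ (¬r ∨ q)), 0
6. ¬q ∧ (¬r ∨ q), 0
7. ¬q, 0
8. ¬r ∨ q, 0
9. ¬r, 0
10. ¬□(¬q ∧ (¬r ∨ q)), 1
11. ¬q ∧ (¬r ∨ q), 1
12. ¬q, 1
13. ¬r ∨ q, 1
14. ¬r, 1
15. ¬(¬q ∧ (¬r ∨ q)), 2
16. ¬q ∧ (¬r ∨ q), 2
17. ¬q, 2
18. ¬r ∨ q, 2
19. ¬(¬r ∨ q), 2
20. r, 2
21. q, 2
Accessibility: 0R0, 0R1, 0R2, 1R1, 1R2, 2R2
Branch closes: q and ¬q both at 2.
Every branch closes (one shown): valid in S4, hence also in S5 (every theorem of S4 is a theorem of S5).

S4, S5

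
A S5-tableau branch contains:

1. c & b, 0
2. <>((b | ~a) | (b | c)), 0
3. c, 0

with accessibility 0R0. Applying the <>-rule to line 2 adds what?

a fresh world 1 with 0R1, and (b | ~a) | (b | c) at 1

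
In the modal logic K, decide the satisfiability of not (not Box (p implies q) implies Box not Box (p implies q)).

Satisfiable (open branch found)

1. not (not Box (p implies q) implies Box not Box (p implies q)), w0
2. not Box (p implies q), w0
3. not Box not Box (p implies q), w0
4. not (p implies q), w1
5. p, w1
6. not q, w1
7. Box (p implies q), w2
Accessibility: w0Rw1, w0Rw2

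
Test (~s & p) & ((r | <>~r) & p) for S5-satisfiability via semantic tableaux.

1. (~s & p) & ((r | <>~r) & p), w0
2. ~s & p, w0
3. (r | <>~r) & p, w0
4. ~s, w0
5. p, w0
6. r | <>~r, w0
7. <>~r, w0
8. ~r, w1
Accessibility: w0Rw0, w0Rw1, w1Rw0, w1Rw1

Satisfiable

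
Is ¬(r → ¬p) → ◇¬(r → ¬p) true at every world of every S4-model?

Valid in S4

Tableau for the negation ¬(¬(r → ¬p) → ◇¬(r → ¬p)):
1. ¬(¬(r → ¬p) → ◇¬(r → ¬p)), w0
2. ¬(r → ¬p), w0   [¬→-rule on 1]
3. ¬◇¬(r → ¬p), w0   [¬→-rule on 1]
4. r, w0   [¬→-rule on 2]
5. p, w0   [¬→-rule on 2]
6. r → ¬p, w0   [¬◇-rule on 3 via w0Rw0]
7. ¬p, w0   [→-rule on 6 (branches; this branch)]
Accessibility: w0Rw0
Branch closes: p and ¬p both at w0.
Every branch of the negation's tableau closes; the branch above is one of them.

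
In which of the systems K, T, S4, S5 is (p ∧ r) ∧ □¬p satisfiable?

T-tableau for the formula:
1. (p ∧ r) ∧ □¬p, u
2. p ∧ r, u   [∧-rule on 1]
3. □¬p, u   [∧-rule on 1]
4. p, u   [∧-rule on 2]
5. r, u   [∧-rule on 2]
6. ¬p, u   [□-rule on 3 via uRu]
Accessibility: uRu
Branch closes: p and ¬p both at u.
Every branch closes (one shown): unsatisfiable in T, hence also in S4, S5 (every S4/S5-frame is a T-frame).
K-tableau for the formula:
1. (p ∧ r) ∧ □¬p, u
2. p ∧ r, u   [∧-rule on 1]
3. □¬p, u   [∧-rule on 1]
4. p, u   [∧-rule on 2]
5. r, u   [∧-rule on 2]
Complete open branch: satisfiable in K.

K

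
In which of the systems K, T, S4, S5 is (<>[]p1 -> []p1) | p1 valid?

S5-tableau for the negation ~((<>[]p1 -> []p1) | p1):
1. ~((<>[]p1 -> []p1) | p1), 0
2. ~(<>[]p1 -> []p1), 0   [~|-rule on 1]
3. ~p1, 0   [~|-rule on 1]
4. <>[]p1, 0   [~->-rule on 2]
5. ~[]p1, 0   [~->-rule on 2]
6. []p1, 1   [<>-rule on 4: fresh world 1, 0R1]
7. p1, 0   [[]-rule on 6 via 1R0]
Accessibility: 0R0, 0R1, 1R0, 1R1
Branch closes: p1 and ~p1 both at 0.
Every branch closes (one shown): valid in S5.
S4-tableau for the negation ~((<>[]p1 -> []p1) | p1):
1. ~((<>[]p1 -> []p1) | p1), 0
2. ~(<>[]p1 -> []p1), 0   [~|-rule on 1]
3. ~p1, 0   [~|-rule on 1]
4. <>[]p1, 0   [~->-rule on 2]
5. ~[]p1, 0   [~->-rule on 2]
6. []p1, 1   [<>-rule on 4: fresh world 1, 0R1]
7. p1, 1   [[]-rule on 6 via 1R1]
8. ~p1, 2   [~[]-rule on 5: fresh world 2, 0R2]
Accessibility: 0R0, 0R1, 0R2, 1R1, 2R2
Complete open branch: countermodel on an S4-frame, so not valid in S4, nor in K, T (the same frame is also a K-frame and a T-frame).

S5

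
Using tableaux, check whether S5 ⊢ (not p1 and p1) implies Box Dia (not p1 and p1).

Tableau for the negation not ((not p1 and p1) implies Box Dia (not p1 and p1)):
1. not ((not p1 and p1) implies Box Dia (not p1 and p1)), 0
2. not p1 and p1, 0
3. not Box Dia (not p1 and p1), 0
4. not p1, 0
5. p1, 0
Accessibility: 0R0
Branch closes: p1 and not p1 both at 0.
Every branch of the negation's tableau closes; the branch above is one of them.

Valid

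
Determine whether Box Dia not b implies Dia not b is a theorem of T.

Tableau for the negation not (Box Dia not b implies Dia not b):
1. not (Box Dia not b implies Dia not b), 0
2. Box Dia not b, 0
3. not Dia not b, 0
4. Dia not b, 0
5. b, 0
6. not b, 1
7. Dia not b, 1
8. b, 1
Accessibility: 0R0, 0R1, 1R1
Branch closes: b and not b both at 1.
All branches of the negation close; one closing branch shown above.

Valid in T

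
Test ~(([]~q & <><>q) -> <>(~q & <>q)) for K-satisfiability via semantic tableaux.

No, unsatisfiable

1. ~(([]~q & <><>q) -> <>(~q & <>q)), u
2. []~q & <><>q, u
3. ~<>(~q & <>q), u
4. []~q, u
5. <><>q, u
6. <>q, v
7. ~(~q & <>q), v
8. ~q, v
9. ~<>q, v
10. q, w
11. ~q, w
Accessibility: uRv, vRw
Branch closes: q and ~q both at w.
Every branch closes; the branch above is one of them.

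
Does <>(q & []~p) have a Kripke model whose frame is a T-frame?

Satisfiable (open branch found)

1. <>(q & []~p), 0
2. q & []~p, 1
3. q, 1
4. []~p, 1
5. ~p, 1
Accessibility: 0R0, 0R1, 1R1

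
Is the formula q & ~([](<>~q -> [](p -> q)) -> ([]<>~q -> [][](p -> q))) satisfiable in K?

1. q & ~([](<>~q -> [](p -> q)) -> ([]<>~q -> [][](p -> q))), u
2. q, u
3. ~([](<>~q -> [](p -> q)) -> ([]<>~q -> [][](p -> q))), u
4. [](<>~q -> [](p -> q)), u
5. ~([]<>~q -> [][](p -> q)), u
6. []<>~q, u
7. ~[][](p -> q), u
8. ~[](p -> q), v
9. <>~q -> [](p -> q), v
10. <>~q, v
11. [](p -> q), v
12. ~(p -> q), w
13. p, w
14. ~q, w
15. p -> q, w
16. q, w
Accessibility: uRv, vRw
Branch closes: q and ~q both at w.
All branches of the tableau close; one closing branch shown above.

No, unsatisfiable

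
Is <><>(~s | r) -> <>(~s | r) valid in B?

Tableau for the negation ~(<><>(~s | r) -> <>(~s | r)):
1. ~(<><>(~s | r) -> <>(~s | r)), w0
2. <><>(~s | r), w0
3. ~<>(~s | r), w0
4. ~(~s | r), w0
5. s, w0
6. ~r, w0
7. <>(~s | r), w1
8. ~(~s | r), w1
9. s, w1
10. ~r, w1
11. ~s | r, w2
12. r, w2
Accessibility: w0Rw0, w0Rw1, w1Rw0, w1Rw1, w1Rw2, w2Rw1, w2Rw2
The negation has an open branch (countermodel exists).

No, not valid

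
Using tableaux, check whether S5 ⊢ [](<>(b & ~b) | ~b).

No, not valid

Tableau for the negation ~[](<>(b & ~b) | ~b):
1. ~[](<>(b & ~b) | ~b), 0
2. ~(<>(b & ~b) | ~b), 1   [~[]-rule on 1: fresh world 1, 0R1]
3. ~<>(b & ~b), 1   [~|-rule on 2]
4. b, 1   [~|-rule on 2]
5. ~(b & ~b), 0   [~<>-rule on 3 via 1R0]
6. ~(b & ~b), 1   [~<>-rule on 3 via 1R1]
7. b, 0   [~&-rule on 5 (branches; this branch)]
Accessibility: 0R0, 0R1, 1R0, 1R1
The negation has an open branch (countermodel exists).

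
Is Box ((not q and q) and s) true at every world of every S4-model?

No, not valid

Tableau for the negation not Box ((not q and q) and s):
1. not Box ((not q and q) and s), 0
2. not ((not q and q) and s), 1   [neg-Box-rule on 1: fresh world 1, 0R1]
3. not s, 1   [neg-and-rule on 2 (branches; this branch)]
Accessibility: 0R0, 0R1, 1R1
The negation has an open branch (countermodel exists).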